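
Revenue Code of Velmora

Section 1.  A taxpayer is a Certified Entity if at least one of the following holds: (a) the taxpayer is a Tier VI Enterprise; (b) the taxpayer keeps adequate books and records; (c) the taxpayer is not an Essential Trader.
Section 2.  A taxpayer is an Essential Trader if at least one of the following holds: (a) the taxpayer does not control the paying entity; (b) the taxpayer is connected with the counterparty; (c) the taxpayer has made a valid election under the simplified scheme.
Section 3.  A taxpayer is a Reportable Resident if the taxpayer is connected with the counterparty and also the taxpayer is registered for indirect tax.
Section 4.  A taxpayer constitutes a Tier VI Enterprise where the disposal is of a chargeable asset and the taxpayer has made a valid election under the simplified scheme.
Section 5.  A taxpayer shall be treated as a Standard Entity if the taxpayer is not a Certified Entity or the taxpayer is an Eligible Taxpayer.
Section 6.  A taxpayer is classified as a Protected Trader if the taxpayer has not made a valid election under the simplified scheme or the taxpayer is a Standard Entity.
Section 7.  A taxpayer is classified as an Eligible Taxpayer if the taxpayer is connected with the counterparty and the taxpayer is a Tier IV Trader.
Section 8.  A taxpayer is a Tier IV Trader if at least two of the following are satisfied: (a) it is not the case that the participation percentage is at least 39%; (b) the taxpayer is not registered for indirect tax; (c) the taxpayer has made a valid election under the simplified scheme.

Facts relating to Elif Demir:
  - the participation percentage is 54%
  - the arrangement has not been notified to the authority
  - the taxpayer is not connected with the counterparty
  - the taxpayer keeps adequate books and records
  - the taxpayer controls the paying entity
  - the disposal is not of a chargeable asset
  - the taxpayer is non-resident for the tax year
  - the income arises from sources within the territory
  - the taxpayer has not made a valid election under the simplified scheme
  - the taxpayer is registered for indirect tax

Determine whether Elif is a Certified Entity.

section 4 — Tier VI Enterprise: [the disposal is of a chargeable asset? no] AND [the taxpayer has made a valid election under the simplified scheme? no] → not satisfied.
section 2 — Essential Trader: [the taxpayer does not control the paying entity? no] OR [the taxpayer is connected with the counterparty? no] OR [the taxpayer has made a valid election under the simplified scheme? no] → not satisfied.
section 1 — Certified Entity: [Tier VI Enterprise (section 4)? no] OR [the taxpayer keeps adequate books and records? yes] OR [not an Essential Trader (section 2)? yes] → satisfied.

Yes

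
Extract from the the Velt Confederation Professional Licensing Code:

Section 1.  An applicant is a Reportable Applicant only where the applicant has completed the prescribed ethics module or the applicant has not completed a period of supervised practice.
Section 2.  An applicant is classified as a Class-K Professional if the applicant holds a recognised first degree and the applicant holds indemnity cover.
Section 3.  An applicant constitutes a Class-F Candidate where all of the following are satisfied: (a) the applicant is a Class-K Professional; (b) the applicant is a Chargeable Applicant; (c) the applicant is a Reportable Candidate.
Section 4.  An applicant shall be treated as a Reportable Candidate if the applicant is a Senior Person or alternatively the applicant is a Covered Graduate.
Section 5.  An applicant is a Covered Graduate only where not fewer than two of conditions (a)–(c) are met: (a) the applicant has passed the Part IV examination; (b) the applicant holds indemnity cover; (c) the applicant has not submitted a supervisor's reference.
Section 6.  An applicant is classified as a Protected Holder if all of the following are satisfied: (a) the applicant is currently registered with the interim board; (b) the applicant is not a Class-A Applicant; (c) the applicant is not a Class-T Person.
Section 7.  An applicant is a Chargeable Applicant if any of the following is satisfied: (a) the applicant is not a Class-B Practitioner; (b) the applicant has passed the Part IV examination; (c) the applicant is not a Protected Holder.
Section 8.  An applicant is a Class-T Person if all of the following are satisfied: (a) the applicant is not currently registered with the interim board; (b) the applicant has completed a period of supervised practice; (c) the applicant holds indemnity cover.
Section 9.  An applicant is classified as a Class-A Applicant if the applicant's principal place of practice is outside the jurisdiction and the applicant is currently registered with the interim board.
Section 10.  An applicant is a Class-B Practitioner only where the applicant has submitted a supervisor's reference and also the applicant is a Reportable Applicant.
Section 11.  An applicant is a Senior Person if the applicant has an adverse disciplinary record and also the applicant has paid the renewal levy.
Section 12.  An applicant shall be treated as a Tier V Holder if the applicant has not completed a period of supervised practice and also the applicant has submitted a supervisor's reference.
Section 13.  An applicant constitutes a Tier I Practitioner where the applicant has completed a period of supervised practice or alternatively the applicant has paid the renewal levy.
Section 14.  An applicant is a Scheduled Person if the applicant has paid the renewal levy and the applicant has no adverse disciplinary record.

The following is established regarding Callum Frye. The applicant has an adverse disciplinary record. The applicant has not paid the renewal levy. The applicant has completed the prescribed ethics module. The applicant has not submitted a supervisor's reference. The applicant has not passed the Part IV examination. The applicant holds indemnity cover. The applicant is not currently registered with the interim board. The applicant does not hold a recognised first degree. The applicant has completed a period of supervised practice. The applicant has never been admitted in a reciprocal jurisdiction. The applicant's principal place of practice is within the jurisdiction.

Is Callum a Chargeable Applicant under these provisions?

section 1 — Reportable Applicant: [the applicant has completed the prescribed ethics module? yes] OR [the applicant has not completed a period of supervised practice? no] → satisfied.
section 10 — Class-B Practitioner: [the applicant has submitted a supervisor's reference? no] AND [Reportable Applicant (section 1)? yes] → not satisfied.
section 9 — Class-A Applicant: [the applicant's principal place of practice is outside the jurisdiction? no] AND [the applicant is currently registered with the interim board? no] → not satisfied.
section 8 — Class-T Person: [the applicant is not currently registered with the interim board? yes] AND [the applicant has completed a period of supervised practice? yes] AND [the applicant holds indemnity cover? yes] → satisfied.
section 6 — Protected Holder: [the applicant is currently registered with the interim board? no] AND [not a Class-A Applicant (section 9)? yes] AND [not a Class-T Person (section 8)? no] → not satisfied.
section 7 — Chargeable Applicant: [not a Class-B Practitioner (section 10)? yes] OR [the applicant has passed the Part IV examination? no] OR [not a Protected Holder (section 6)? yes] → satisfied.

Yes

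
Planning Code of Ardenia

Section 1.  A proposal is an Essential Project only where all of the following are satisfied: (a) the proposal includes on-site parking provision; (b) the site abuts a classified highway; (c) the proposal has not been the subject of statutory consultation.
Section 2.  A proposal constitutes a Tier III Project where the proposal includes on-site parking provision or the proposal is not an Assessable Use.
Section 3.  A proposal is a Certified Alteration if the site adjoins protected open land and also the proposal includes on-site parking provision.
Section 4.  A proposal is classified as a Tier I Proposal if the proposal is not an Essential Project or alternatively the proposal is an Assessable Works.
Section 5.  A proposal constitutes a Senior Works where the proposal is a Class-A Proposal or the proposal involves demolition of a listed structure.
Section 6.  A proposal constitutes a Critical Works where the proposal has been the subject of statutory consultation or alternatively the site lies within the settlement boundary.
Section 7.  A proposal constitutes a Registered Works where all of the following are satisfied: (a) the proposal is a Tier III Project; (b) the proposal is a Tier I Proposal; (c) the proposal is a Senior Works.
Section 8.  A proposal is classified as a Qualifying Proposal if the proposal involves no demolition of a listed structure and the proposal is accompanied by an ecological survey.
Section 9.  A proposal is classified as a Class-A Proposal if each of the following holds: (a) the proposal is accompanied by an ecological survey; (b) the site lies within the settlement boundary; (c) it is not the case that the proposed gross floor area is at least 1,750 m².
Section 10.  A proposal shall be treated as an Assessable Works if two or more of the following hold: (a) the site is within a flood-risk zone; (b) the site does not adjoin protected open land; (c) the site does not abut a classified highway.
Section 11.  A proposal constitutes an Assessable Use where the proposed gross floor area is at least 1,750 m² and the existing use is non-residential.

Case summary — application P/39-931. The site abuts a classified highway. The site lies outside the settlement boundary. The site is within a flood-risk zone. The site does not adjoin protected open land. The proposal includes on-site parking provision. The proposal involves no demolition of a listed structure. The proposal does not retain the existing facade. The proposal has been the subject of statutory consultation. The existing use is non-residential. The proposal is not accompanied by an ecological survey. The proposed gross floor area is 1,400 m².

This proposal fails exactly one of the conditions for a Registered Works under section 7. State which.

Senior Works

section 11 — Assessable Use: [proposed gross floor area: 1,400 m² ≥ 1,750 m²? no] AND [the existing use is non-residential? yes] → not satisfied.
section 2 — Tier III Project: [the proposal includes on-site parking provision? yes] OR [not an Assessable Use (section 11)? yes] → satisfied.
section 1 — Essential Project: [the proposal includes on-site parking provision? yes] AND [the site abuts a classified highway? yes] AND [the proposal has not been the subject of statutory consultation? no] → not satisfied.
section 10 — Assessable Works: the site is within a flood-risk zone? yes; the site does not adjoin protected open land? yes; the site does not abut a classified highway? no — 2 of 3 hold (need ≥2) → satisfied.
section 4 — Tier I Proposal: [not an Essential Project (section 1)? yes] OR [Assessable Works (section 10)? yes] → satisfied.
section 9 — Class-A Proposal: [the proposal is accompanied by an ecological survey? no] AND [the site lies within the settlement boundary? no] AND [proposed gross floor area: 1,400 m² ≥ 1,750 m²? no, so negated condition yes] → not satisfied.
section 5 — Senior Works: [Class-A Proposal (section 9)? no] OR [the proposal involves demolition of a listed structure? no] → not satisfied.
section 7 — Registered Works: [Tier III Project (section 2)? yes] AND [Tier I Proposal (section 4)? yes] AND [Senior Works (section 5)? no] → not satisfied.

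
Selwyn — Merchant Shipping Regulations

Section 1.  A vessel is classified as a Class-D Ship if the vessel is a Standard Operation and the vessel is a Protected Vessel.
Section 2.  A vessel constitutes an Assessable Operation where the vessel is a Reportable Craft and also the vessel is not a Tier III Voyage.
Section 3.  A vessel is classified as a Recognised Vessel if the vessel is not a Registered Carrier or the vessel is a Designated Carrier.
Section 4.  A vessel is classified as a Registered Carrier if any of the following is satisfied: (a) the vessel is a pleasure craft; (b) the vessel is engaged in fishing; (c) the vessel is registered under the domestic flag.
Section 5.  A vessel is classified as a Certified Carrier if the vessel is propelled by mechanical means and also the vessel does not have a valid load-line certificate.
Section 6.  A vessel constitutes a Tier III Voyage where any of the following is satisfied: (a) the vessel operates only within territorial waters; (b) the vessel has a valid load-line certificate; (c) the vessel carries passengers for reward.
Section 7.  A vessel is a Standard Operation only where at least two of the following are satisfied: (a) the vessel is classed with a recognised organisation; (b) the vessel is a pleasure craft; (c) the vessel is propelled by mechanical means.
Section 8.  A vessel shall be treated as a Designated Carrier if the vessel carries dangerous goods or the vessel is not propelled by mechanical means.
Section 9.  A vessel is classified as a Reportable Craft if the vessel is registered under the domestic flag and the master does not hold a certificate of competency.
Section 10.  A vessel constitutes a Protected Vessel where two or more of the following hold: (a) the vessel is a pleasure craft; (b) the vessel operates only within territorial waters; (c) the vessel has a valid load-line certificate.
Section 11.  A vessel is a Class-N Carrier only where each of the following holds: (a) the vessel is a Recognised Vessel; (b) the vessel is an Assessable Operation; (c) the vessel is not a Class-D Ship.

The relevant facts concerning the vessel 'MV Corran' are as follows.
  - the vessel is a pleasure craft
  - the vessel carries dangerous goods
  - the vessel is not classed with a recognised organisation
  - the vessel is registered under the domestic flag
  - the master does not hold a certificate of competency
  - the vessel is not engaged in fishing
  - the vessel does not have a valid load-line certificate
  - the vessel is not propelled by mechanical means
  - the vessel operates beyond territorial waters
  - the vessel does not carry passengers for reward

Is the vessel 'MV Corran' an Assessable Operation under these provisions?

section 9 — Reportable Craft: [the vessel is registered under the domestic flag? yes] AND [the master does not hold a certificate of competency? yes] → satisfied.
section 6 — Tier III Voyage: [the vessel operates only within territorial waters? no] OR [the vessel has a valid load-line certificate? no] OR [the vessel carries passengers for reward? no] → not satisfied.
section 2 — Assessable Operation: [Reportable Craft (section 9)? yes] AND [not a Tier III Voyage (section 6)? yes] → satisfied.

Yes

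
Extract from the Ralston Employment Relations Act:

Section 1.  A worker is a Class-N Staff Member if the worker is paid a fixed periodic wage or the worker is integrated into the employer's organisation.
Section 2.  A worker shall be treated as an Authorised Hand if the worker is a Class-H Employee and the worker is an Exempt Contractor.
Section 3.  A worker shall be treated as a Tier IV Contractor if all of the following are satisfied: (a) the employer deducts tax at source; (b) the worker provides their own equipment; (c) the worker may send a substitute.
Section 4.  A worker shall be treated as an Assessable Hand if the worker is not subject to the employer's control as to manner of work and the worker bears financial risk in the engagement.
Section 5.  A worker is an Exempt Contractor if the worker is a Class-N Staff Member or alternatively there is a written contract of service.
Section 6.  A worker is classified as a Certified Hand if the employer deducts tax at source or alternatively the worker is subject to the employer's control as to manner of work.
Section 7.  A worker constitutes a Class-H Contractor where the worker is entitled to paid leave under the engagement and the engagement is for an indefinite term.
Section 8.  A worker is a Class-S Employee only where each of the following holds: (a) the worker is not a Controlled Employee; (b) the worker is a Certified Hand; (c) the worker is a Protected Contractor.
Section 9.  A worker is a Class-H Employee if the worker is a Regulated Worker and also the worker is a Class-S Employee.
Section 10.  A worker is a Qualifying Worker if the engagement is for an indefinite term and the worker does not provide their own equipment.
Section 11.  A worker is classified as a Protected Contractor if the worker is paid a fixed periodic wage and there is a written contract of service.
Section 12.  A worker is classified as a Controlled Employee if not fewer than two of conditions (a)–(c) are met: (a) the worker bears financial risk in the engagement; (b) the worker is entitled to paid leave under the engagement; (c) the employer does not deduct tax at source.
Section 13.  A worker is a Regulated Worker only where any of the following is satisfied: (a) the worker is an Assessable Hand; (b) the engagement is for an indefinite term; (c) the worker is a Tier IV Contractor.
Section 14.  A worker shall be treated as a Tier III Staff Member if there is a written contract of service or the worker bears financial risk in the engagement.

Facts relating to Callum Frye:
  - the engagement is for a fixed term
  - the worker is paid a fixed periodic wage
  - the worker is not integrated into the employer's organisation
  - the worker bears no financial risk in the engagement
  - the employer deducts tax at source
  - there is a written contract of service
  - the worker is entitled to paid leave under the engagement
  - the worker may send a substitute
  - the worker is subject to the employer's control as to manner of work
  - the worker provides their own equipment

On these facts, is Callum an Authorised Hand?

Yes

section 4 — Assessable Hand: [the worker is not subject to the employer's control as to manner of work? no] AND [the worker bears financial risk in the engagement? no] → not satisfied.
section 3 — Tier IV Contractor: [the employer deducts tax at source? yes] AND [the worker provides their own equipment? yes] AND [the worker may send a substitute? yes] → satisfied.
section 13 — Regulated Worker: [Assessable Hand (section 4)? no] OR [the engagement is for an indefinite term? no] OR [Tier IV Contractor (section 3)? yes] → satisfied.
section 12 — Controlled Employee: the worker bears financial risk in the engagement? no; the worker is entitled to paid leave under the engagement? yes; the employer does not deduct tax at source? no — 1 of 3 hold (need ≥2) → not satisfied.
section 6 — Certified Hand: [the employer deducts tax at source? yes] OR [the worker is subject to the employer's control as to manner of work? yes] → satisfied.
section 11 — Protected Contractor: [the worker is paid a fixed periodic wage? yes] AND [there is a written contract of service? yes] → satisfied.
section 8 — Class-S Employee: [not a Controlled Employee (section 12)? yes] AND [Certified Hand (section 6)? yes] AND [Protected Contractor (section 11)? yes] → satisfied.
section 9 — Class-H Employee: [Regulated Worker (section 13)? yes] AND [Class-S Employee (section 8)? yes] → satisfied.
section 1 — Class-N Staff Member: [the worker is paid a fixed periodic wage? yes] OR [the worker is integrated into the employer's organisation? no] → satisfied.
section 5 — Exempt Contractor: [Class-N Staff Member (section 1)? yes] OR [there is a written contract of service? yes] → satisfied.
section 2 — Authorised Hand: [Class-H Employee (section 9)? yes] AND [Exempt Contractor (section 5)? yes] → satisfied.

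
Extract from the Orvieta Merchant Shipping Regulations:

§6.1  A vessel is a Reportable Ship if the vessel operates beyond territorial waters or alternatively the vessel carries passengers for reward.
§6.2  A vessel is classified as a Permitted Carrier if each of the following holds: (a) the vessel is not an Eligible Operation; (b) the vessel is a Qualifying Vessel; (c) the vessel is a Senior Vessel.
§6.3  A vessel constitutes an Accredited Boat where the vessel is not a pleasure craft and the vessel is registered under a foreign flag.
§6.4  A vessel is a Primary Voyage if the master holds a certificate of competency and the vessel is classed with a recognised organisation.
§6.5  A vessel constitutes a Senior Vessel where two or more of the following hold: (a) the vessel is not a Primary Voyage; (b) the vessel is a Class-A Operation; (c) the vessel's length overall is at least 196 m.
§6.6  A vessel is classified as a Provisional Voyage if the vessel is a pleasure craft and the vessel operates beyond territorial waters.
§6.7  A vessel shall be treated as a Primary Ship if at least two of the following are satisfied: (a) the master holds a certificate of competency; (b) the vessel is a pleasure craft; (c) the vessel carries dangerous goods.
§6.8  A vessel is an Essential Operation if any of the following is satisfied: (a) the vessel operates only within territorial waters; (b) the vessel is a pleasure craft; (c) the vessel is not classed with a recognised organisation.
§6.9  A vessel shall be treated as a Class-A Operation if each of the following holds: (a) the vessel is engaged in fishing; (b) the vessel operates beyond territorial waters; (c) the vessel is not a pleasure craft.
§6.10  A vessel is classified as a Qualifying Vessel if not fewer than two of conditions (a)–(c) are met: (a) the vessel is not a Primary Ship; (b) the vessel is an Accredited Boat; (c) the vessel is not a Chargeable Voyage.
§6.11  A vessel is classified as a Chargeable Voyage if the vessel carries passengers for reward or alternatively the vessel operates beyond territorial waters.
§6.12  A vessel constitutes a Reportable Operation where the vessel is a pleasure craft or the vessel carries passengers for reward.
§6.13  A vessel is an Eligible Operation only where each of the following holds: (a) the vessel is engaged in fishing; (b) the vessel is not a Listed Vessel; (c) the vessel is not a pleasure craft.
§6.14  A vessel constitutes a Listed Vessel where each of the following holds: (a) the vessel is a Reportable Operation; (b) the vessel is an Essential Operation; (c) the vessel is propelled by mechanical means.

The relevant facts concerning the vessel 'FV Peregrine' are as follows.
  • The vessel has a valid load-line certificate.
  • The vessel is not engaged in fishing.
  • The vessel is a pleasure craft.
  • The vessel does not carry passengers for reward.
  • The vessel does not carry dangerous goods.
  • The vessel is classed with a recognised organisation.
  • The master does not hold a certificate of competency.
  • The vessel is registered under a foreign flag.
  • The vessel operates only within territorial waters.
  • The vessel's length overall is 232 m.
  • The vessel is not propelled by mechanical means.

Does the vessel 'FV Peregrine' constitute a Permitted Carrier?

Yes

§6.12 — Reportable Operation: [the vessel is a pleasure craft? yes] OR [the vessel carries passengers for reward? no] → satisfied.
§6.8 — Essential Operation: [the vessel operates only within territorial waters? yes] OR [the vessel is a pleasure craft? yes] OR [the vessel is not classed with a recognised organisation? no] → satisfied.
§6.14 — Listed Vessel: [Reportable Operation (§6.12)? yes] AND [Essential Operation (§6.8)? yes] AND [the vessel is propelled by mechanical means? no] → not satisfied.
§6.13 — Eligible Operation: [the vessel is engaged in fishing? no] AND [not a Listed Vessel (§6.14)? yes] AND [the vessel is not a pleasure craft? no] → not satisfied.
§6.7 — Primary Ship: the master holds a certificate of competency? no; the vessel is a pleasure craft? yes; the vessel carries dangerous goods? no — 1 of 3 hold (need ≥2) → not satisfied.
§6.3 — Accredited Boat: [the vessel is not a pleasure craft? no] AND [the vessel is registered under a foreign flag? yes] → not satisfied.
§6.11 — Chargeable Voyage: [the vessel carries passengers for reward? no] OR [the vessel operates beyond territorial waters? no] → not satisfied.
§6.10 — Qualifying Vessel: not a Primary Ship (§6.7)? yes; Accredited Boat (§6.3)? no; not a Chargeable Voyage (§6.11)? yes — 2 of 3 hold (need ≥2) → satisfied.
§6.4 — Primary Voyage: [the master holds a certificate of competency? no] AND [the vessel is classed with a recognised organisation? yes] → not satisfied.
§6.9 — Class-A Operation: [the vessel is engaged in fishing? no] AND [the vessel operates beyond territorial waters? no] AND [the vessel is not a pleasure craft? no] → not satisfied.
§6.5 — Senior Vessel: not a Primary Voyage (§6.4)? yes; Class-A Operation (§6.9)? no; vessel's length overall: 232 m ≥ 196 m? yes — 2 of 3 hold (need ≥2) → satisfied.
§6.2 — Permitted Carrier: [not an Eligible Operation (§6.13)? yes] AND [Qualifying Vessel (§6.10)? yes] AND [Senior Vessel (§6.5)? yes] → satisfied.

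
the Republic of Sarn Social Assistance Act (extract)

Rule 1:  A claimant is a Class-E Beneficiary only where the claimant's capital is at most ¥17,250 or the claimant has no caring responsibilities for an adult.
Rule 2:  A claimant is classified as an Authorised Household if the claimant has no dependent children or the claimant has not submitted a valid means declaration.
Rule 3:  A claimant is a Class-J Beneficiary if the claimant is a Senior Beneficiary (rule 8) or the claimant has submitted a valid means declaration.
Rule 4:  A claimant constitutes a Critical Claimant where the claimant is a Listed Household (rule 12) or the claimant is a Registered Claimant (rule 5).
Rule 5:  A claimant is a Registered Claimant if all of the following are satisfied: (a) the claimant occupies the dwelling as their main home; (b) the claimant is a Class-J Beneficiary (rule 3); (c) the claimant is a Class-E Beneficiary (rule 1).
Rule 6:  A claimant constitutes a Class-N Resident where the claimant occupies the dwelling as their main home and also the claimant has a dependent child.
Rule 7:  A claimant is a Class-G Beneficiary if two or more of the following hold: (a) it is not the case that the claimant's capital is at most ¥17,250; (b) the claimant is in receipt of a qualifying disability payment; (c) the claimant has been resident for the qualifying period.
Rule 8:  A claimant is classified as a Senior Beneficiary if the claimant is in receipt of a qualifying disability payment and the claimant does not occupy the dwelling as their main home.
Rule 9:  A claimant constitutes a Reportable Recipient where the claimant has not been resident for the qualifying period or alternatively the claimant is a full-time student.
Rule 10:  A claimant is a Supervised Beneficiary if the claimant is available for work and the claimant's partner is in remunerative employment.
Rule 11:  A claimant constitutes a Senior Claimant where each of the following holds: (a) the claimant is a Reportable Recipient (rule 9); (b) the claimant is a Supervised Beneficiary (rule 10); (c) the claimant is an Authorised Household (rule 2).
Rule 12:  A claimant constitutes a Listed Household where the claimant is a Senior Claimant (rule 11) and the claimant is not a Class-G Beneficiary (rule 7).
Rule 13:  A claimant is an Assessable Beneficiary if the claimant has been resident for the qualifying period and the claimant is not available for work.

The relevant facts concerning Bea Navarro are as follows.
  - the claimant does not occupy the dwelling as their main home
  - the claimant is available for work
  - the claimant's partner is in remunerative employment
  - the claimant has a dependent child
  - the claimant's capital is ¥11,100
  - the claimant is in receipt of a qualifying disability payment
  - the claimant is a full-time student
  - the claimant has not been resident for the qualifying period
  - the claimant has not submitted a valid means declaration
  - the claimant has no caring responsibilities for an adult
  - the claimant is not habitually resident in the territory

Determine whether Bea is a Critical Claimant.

Yes

Under rule 9: the claimant has not been resident for the qualifying period? yes; or the claimant is a full-time student? yes. So the claimant is a Reportable Recipient.
Under rule 10: the claimant is available for work? yes; and the claimant's partner is in remunerative employment? yes. So the claimant is a Supervised Beneficiary.
Under rule 2: the claimant has no dependent children? no; or the claimant has not submitted a valid means declaration? yes. So the claimant is an Authorised Household.
Under rule 11: Reportable Recipient (rule 9)? yes; and Supervised Beneficiary (rule 10)? yes; and Authorised Household (rule 2)? yes. So the claimant is a Senior Claimant.
Under rule 7: claimant's capital: ¥11,100 ≤ ¥17,250? yes, so negated condition no; the claimant is in receipt of a qualifying disability payment? yes; the claimant has been resident for the qualifying period? no — 1 of 3 hold (need ≥2) → not satisfied.
Under rule 12: Senior Claimant (rule 11)? yes; and not a Class-G Beneficiary (rule 7)? yes. So the claimant is a Listed Household.
Under rule 8: the claimant is in receipt of a qualifying disability payment? yes; and the claimant does not occupy the dwelling as their main home? yes. So the claimant is a Senior Beneficiary.
Under rule 3: Senior Beneficiary (rule 8)? yes; or the claimant has submitted a valid means declaration? no. So the claimant is a Class-J Beneficiary.
Under rule 1: claimant's capital: ¥11,100 ≤ ¥17,250? yes; or the claimant has no caring responsibilities for an adult? yes. So the claimant is a Class-E Beneficiary.
Under rule 5: the claimant occupies the dwelling as their main home? no; and Class-J Beneficiary (rule 3)? yes; and Class-E Beneficiary (rule 1)? yes. So the claimant is not a Registered Claimant.
Under rule 4: Listed Household (rule 12)? yes; or Registered Claimant (rule 5)? no. So the claimant is a Critical Claimant.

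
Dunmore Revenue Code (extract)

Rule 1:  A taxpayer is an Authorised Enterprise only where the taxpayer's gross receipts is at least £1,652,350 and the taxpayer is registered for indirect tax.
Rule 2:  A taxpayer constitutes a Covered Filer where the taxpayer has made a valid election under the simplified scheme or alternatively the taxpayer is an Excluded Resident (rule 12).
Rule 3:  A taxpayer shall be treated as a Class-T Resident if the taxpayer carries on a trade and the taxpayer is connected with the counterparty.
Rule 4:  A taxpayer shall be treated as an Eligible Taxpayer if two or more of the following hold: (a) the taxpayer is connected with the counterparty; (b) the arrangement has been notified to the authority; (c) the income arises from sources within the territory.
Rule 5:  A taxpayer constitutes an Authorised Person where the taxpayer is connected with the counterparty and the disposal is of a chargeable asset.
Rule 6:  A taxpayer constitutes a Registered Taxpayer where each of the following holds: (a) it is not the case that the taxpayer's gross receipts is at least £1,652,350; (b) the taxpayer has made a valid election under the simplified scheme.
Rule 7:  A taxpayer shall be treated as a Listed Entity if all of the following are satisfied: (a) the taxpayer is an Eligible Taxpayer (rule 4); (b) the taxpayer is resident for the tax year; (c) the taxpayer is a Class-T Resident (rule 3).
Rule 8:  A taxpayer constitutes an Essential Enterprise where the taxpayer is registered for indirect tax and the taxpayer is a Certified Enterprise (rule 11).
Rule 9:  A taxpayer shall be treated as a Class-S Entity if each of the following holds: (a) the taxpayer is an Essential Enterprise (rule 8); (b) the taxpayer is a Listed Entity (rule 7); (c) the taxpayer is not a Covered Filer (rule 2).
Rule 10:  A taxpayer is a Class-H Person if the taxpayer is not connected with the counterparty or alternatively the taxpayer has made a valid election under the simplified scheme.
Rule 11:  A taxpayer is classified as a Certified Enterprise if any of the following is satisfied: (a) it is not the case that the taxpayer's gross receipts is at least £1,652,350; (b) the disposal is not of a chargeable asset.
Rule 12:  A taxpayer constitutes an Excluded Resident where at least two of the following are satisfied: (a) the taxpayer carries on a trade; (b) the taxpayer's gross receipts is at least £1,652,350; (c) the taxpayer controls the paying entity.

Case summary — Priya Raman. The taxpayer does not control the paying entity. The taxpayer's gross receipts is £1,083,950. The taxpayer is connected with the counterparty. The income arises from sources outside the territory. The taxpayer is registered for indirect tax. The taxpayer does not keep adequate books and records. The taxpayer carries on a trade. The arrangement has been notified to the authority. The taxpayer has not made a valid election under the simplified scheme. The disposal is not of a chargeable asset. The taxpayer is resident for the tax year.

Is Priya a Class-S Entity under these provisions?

rule 11 — Certified Enterprise: [taxpayer's gross receipts: £1,083,950 ≥ £1,652,350? no, so negated condition yes] OR [the disposal is not of a chargeable asset? yes] → satisfied.
rule 8 — Essential Enterprise: [the taxpayer is registered for indirect tax? yes] AND [Certified Enterprise (rule 11)? yes] → satisfied.
rule 4 — Eligible Taxpayer: the taxpayer is connected with the counterparty? yes; the arrangement has been notified to the authority? yes; the income arises from sources within the territory? no — 2 of 3 hold (need ≥2) → satisfied.
rule 3 — Class-T Resident: [the taxpayer carries on a trade? yes] AND [the taxpayer is connected with the counterparty? yes] → satisfied.
rule 7 — Listed Entity: [Eligible Taxpayer (rule 4)? yes] AND [the taxpayer is resident for the tax year? yes] AND [Class-T Resident (rule 3)? yes] → satisfied.
rule 12 — Excluded Resident: the taxpayer carries on a trade? yes; taxpayer's gross receipts: £1,083,950 ≥ £1,652,350? no; the taxpayer controls the paying entity? no — 1 of 3 hold (need ≥2) → not satisfied.
rule 2 — Covered Filer: [the taxpayer has made a valid election under the simplified scheme? no] OR [Excluded Resident (rule 12)? no] → not satisfied.
rule 9 — Class-S Entity: [Essential Enterprise (rule 8)? yes] AND [Listed Entity (rule 7)? yes] AND [not a Covered Filer (rule 2)? yes] → satisfied.

Yes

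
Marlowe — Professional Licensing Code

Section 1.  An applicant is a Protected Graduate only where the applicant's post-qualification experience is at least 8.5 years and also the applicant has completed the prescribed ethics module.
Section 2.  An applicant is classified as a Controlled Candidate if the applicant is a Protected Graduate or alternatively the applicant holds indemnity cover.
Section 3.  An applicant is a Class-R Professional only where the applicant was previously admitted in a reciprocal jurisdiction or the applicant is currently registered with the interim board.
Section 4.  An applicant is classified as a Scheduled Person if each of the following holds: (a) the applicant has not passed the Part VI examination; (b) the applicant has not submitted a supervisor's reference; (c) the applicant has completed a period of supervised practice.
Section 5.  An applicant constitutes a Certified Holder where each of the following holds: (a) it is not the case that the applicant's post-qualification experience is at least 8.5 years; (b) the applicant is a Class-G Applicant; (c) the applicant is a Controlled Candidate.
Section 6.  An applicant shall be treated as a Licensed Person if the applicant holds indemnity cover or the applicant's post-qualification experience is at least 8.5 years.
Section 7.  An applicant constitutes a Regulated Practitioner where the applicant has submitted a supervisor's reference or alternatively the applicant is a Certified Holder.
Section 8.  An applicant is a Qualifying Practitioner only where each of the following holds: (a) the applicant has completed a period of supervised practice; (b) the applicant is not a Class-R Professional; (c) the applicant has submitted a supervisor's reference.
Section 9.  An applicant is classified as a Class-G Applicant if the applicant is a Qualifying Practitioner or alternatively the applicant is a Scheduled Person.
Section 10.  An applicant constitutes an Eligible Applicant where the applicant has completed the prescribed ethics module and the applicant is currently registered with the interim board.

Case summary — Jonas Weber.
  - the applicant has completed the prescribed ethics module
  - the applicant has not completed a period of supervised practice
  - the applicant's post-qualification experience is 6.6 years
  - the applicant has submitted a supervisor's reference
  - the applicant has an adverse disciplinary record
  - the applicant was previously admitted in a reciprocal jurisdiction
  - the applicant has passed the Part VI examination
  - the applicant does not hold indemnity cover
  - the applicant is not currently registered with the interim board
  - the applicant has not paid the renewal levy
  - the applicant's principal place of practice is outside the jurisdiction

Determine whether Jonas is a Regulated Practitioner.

Yes

Under section 3: the applicant was previously admitted in a reciprocal jurisdiction? yes; or the applicant is currently registered with the interim board? no. So the applicant is a Class-R Professional.
Under section 8: the applicant has completed a period of supervised practice? no; and not a Class-R Professional (section 3)? no; and the applicant has submitted a supervisor's reference? yes. So the applicant is not a Qualifying Practitioner.
Under section 4: the applicant has not passed the Part VI examination? no; and the applicant has not submitted a supervisor's reference? no; and the applicant has completed a period of supervised practice? no. So the applicant is not a Scheduled Person.
Under section 9: Qualifying Practitioner (section 8)? no; or Scheduled Person (section 4)? no. So the applicant is not a Class-G Applicant.
Under section 1: applicant's post-qualification experience: 6.6 years ≥ 8.5 years? no; and the applicant has completed the prescribed ethics module? yes. So the applicant is not a Protected Graduate.
Under section 2: Protected Graduate (section 1)? no; or the applicant holds indemnity cover? no. So the applicant is not a Controlled Candidate.
Under section 5: applicant's post-qualification experience: 6.6 years ≥ 8.5 years? no, so negated condition yes; and Class-G Applicant (section 9)? no; and Controlled Candidate (section 2)? no. So the applicant is not a Certified Holder.
Under section 7: the applicant has submitted a supervisor's reference? yes; or Certified Holder (section 5)? no. So the applicant is a Regulated Practitioner.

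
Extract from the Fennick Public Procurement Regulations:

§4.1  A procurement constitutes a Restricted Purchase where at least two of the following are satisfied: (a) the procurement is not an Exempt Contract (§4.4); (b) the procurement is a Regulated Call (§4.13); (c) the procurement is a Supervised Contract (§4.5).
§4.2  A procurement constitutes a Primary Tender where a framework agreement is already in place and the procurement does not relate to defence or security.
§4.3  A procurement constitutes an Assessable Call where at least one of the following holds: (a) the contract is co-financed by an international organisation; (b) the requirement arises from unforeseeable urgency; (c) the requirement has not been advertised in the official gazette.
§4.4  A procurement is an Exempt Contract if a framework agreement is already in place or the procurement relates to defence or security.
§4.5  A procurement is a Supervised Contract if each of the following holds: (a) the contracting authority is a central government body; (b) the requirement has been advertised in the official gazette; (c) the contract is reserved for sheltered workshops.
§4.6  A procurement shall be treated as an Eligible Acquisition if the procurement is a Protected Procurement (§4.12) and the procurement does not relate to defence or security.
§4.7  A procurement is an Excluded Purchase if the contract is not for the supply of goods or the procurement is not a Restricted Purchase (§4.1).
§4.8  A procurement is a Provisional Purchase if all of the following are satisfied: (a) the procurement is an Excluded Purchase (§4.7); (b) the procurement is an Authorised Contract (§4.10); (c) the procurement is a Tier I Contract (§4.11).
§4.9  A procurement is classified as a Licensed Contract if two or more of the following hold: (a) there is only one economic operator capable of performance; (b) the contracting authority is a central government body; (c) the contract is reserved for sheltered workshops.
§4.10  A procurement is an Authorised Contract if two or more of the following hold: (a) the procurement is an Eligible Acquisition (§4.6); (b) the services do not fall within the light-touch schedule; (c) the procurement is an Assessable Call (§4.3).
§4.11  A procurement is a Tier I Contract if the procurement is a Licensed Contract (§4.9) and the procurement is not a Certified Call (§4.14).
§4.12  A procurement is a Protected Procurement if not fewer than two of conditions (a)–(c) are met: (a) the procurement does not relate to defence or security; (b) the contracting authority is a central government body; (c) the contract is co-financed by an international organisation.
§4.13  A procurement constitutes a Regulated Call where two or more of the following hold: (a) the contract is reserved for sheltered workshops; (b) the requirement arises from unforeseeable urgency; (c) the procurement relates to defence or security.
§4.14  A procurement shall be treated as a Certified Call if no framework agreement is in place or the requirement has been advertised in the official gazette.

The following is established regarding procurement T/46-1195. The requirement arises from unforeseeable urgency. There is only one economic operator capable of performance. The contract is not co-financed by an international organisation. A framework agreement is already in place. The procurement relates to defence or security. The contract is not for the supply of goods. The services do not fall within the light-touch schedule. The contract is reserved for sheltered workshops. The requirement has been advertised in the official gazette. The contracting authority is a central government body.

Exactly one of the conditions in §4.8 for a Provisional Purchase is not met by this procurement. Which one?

Tier I Contract

Under §4.4: a framework agreement is already in place? yes; or the procurement relates to defence or security? yes. So the procurement is an Exempt Contract.
Under §4.13: the contract is reserved for sheltered workshops? yes; the requirement arises from unforeseeable urgency? yes; the procurement relates to defence or security? yes — 3 of 3 hold (need ≥2) → satisfied.
Under §4.5: the contracting authority is a central government body? yes; and the requirement has been advertised in the official gazette? yes; and the contract is reserved for sheltered workshops? yes. So the procurement is a Supervised Contract.
Under §4.1: not an Exempt Contract (§4.4)? no; Regulated Call (§4.13)? yes; Supervised Contract (§4.5)? yes — 2 of 3 hold (need ≥2) → satisfied.
Under §4.7: the contract is not for the supply of goods? yes; or not a Restricted Purchase (§4.1)? no. So the procurement is an Excluded Purchase.
Under §4.12: the procurement does not relate to defence or security? no; the contracting authority is a central government body? yes; the contract is co-financed by an international organisation? no — 1 of 3 hold (need ≥2) → not satisfied.
Under §4.6: Protected Procurement (§4.12)? no; and the procurement does not relate to defence or security? no. So the procurement is not an Eligible Acquisition.
Under §4.3: the contract is co-financed by an international organisation? no; or the requirement arises from unforeseeable urgency? yes; or the requirement has not been advertised in the official gazette? no. So the procurement is an Assessable Call.
Under §4.10: Eligible Acquisition (§4.6)? no; the services do not fall within the light-touch schedule? yes; Assessable Call (§4.3)? yes — 2 of 3 hold (need ≥2) → satisfied.
Under §4.9: there is only one economic operator capable of performance? yes; the contracting authority is a central government body? yes; the contract is reserved for sheltered workshops? yes — 3 of 3 hold (need ≥2) → satisfied.
Under §4.14: no framework agreement is in place? no; or the requirement has been advertised in the official gazette? yes. So the procurement is a Certified Call.
Under §4.11: Licensed Contract (§4.9)? yes; and not a Certified Call (§4.14)? no. So the procurement is not a Tier I Contract.
Under §4.8: Excluded Purchase (§4.7)? yes; and Authorised Contract (§4.10)? yes; and Tier I Contract (§4.11)? no. So the procurement is not a Provisional Purchase.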